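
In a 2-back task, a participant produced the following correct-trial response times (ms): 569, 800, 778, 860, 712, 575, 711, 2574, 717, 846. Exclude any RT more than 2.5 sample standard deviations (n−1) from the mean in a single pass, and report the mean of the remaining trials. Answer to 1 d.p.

729.8 ms

n = 10, ΣRT = 9142, M = 914.200
Σ(x−M)² = 3149399.60; s = √(3149399.60/9) = 591.552
Cutoffs: 914.200 ± 2.5·591.552 → [-564.7, 2393.1]
Outside: 2574 → excluded.
Retained (n=9): Σ = 6568, mean = 6568/9 = 729.778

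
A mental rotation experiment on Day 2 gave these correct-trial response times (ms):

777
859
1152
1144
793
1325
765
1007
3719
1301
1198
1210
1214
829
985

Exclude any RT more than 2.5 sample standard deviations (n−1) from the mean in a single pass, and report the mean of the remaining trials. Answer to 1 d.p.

n = 15, ΣRT = 18278, M = 1218.533
Σ(x−M)² = 7242973.73; s = √(7242973.73/14) = 719.274
Cutoffs: 1218.533 ± 2.5·719.274 → [-579.7, 3016.7]
Outside: 3719 → excluded.
Retained (n=14): Σ = 14559, mean = 14559/14 = 1039.929

1039.9 ms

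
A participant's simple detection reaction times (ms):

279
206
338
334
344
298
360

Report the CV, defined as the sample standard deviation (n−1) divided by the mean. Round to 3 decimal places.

0.172

n = 7, Σ = 2159, M = 308.4286
Σ(x−M)² = 16919.714; s = √(16919.714/6) = 53.1032
CV = 53.1032 / 308.4286 = 0.17217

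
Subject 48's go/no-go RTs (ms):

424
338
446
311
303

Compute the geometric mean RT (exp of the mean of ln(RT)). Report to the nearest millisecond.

ln(RT): 6.0497, 5.8230, 6.1003, 5.7398, 5.7137
Mean ln(RT) = 29.4266/5 = 5.88532
Geometric mean = exp(5.88532) = 359.72 ms

360 ms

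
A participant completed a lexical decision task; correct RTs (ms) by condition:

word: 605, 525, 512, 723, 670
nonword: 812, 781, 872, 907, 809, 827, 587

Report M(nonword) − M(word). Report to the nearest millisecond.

192 ms

M(word) = 3035/5 = 607.000
M(nonword) = 5595/7 = 799.286
Difference = 799.286 − 607.000 = 192.286 ms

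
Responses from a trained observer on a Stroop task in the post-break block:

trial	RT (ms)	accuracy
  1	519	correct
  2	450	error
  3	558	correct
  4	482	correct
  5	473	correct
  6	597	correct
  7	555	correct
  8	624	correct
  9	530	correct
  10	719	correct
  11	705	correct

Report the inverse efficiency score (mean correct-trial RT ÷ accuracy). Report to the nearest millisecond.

Correct trials (n=10): 519, 558, 482, 473, 597, 555, 624, 530, 719, 705
Mean correct RT = 5762/10 = 576.2000 ms
Proportion correct = 10/11
IES = 576.2000 / (10/11) = 633.820 ms

634 ms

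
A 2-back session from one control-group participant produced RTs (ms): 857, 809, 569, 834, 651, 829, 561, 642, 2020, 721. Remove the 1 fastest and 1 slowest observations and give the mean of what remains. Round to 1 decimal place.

Sorted: 561, 569, 642, 651, 721, 809, 829, 834, 857, 2020
Drop lowest 1 (561) and highest 1 (2020)
Remaining (n=8): Σ = 5912, mean = 5912/8 = 739.000

739.0 ms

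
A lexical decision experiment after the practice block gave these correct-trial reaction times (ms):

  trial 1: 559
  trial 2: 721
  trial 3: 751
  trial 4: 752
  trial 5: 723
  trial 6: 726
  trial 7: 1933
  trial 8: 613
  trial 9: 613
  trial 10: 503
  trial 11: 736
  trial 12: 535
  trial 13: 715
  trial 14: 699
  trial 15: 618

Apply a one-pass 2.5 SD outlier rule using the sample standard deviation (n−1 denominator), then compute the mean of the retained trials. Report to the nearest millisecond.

n = 15, ΣRT = 11197, M = 746.467
Σ(x−M)² = 1604151.73; s = √(1604151.73/14) = 338.500
Cutoffs: 746.467 ± 2.5·338.500 → [-99.8, 1592.7]
Outside: 1933 → excluded.
Retained (n=14): Σ = 9264, mean = 9264/14 = 661.714

662 ms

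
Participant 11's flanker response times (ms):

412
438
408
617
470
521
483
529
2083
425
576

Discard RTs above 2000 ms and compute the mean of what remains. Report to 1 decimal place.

487.9 ms

Excluded: 2083
Retained (n=10): Σ = 4879
Mean = 4879/10 = 487.9000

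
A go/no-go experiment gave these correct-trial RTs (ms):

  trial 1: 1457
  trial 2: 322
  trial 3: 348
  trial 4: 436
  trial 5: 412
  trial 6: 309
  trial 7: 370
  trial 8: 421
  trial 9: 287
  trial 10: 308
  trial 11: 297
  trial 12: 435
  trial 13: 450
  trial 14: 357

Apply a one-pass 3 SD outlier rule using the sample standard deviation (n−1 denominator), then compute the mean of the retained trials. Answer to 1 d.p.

n = 14, ΣRT = 6209, M = 443.500
Σ(x−M)² = 1148023.50; s = √(1148023.50/13) = 297.169
Cutoffs: 443.500 ± 3·297.169 → [-448.0, 1335.0]
Outside: 1457 → excluded.
Retained (n=13): Σ = 4752, mean = 4752/13 = 365.538

365.5 ms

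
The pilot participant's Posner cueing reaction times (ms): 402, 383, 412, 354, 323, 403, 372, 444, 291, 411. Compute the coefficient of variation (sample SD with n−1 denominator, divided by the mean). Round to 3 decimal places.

0.121

n = 10, Σ = 3795, M = 379.5000
Σ(x−M)² = 19010.500; s = √(19010.500/9) = 45.9595
CV = 45.9595 / 379.5000 = 0.12111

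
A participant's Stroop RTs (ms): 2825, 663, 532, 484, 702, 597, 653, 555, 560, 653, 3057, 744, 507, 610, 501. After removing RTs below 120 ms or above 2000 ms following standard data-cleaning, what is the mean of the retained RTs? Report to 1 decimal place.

597.0 ms

Excluded: 2825, 3057
Retained (n=13): Σ = 7761
Mean = 7761/13 = 597.0000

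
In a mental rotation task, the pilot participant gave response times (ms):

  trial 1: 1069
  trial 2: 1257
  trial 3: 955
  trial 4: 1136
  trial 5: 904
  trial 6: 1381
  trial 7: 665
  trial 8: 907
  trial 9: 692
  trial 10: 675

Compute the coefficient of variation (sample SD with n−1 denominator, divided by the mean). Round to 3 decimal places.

n = 10, Σ = 9641, M = 964.1000
Σ(x−M)² = 554182.900; s = √(554182.900/9) = 248.1449
CV = 248.1449 / 964.1000 = 0.25738

0.257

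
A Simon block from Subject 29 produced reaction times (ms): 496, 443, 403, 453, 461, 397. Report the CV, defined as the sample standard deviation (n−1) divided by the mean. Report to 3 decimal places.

0.084

n = 6, Σ = 2653, M = 442.1667
Σ(x−M)² = 6944.833; s = √(6944.833/5) = 37.2688
CV = 37.2688 / 442.1667 = 0.08429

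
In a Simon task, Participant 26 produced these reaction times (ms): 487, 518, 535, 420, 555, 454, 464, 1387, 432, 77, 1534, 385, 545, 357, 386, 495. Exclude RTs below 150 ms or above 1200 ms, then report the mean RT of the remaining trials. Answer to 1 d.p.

Excluded: 77, 1387, 1534
Retained (n=13): Σ = 6033
Mean = 6033/13 = 464.0769

464.1 ms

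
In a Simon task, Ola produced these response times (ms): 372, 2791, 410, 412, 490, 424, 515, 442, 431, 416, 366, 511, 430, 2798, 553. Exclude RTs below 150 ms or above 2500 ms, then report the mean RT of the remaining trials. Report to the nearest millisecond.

Excluded: 2791, 2798
Retained (n=13): Σ = 5772
Mean = 5772/13 = 444.0000

444 ms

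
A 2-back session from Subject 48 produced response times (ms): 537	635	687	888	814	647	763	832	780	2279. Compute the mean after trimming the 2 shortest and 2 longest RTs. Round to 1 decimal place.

Sorted: 537, 635, 647, 687, 763, 780, 814, 832, 888, 2279
Drop lowest 2 (537, 635) and highest 2 (888, 2279)
Remaining (n=6): Σ = 4523, mean = 4523/6 = 753.833

753.8 ms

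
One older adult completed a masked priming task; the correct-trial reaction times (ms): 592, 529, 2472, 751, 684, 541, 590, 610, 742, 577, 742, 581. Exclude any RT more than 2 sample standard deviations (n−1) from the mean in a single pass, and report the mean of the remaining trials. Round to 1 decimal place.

n = 12, ΣRT = 9411, M = 784.250
Σ(x−M)² = 3176868.25; s = √(3176868.25/11) = 537.407
Cutoffs: 784.250 ± 2·537.407 → [-290.6, 1859.1]
Outside: 2472 → excluded.
Retained (n=11): Σ = 6939, mean = 6939/11 = 630.818

630.8 ms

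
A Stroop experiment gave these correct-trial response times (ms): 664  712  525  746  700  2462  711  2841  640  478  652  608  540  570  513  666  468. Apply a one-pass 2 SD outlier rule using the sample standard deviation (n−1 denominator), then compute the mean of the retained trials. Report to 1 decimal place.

612.9 ms

n = 17, ΣRT = 14496, M = 852.706
Σ(x−M)² = 7522503.53; s = √(7522503.53/16) = 685.680
Cutoffs: 852.706 ± 2·685.680 → [-518.7, 2224.1]
Outside: 2462, 2841 → excluded.
Retained (n=15): Σ = 9193, mean = 9193/15 = 612.867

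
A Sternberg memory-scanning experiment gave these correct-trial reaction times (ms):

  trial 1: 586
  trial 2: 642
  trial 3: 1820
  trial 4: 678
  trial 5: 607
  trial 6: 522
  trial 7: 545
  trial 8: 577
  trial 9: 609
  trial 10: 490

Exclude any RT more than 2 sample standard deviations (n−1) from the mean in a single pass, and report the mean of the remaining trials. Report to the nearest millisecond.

n = 10, ΣRT = 7076, M = 707.600
Σ(x−M)² = 1402534.40; s = √(1402534.40/9) = 394.762
Cutoffs: 707.600 ± 2·394.762 → [-81.9, 1497.1]
Outside: 1820 → excluded.
Retained (n=9): Σ = 5256, mean = 5256/9 = 584.000

584 ms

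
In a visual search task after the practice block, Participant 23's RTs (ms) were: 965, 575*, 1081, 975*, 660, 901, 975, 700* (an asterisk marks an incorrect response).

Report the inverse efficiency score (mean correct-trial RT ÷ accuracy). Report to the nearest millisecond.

1466 ms

Correct trials (n=5): 965, 1081, 660, 901, 975
Mean correct RT = 4582/5 = 916.4000 ms
Proportion correct = 5/8
IES = 916.4000 / (5/8) = 1466.240 ms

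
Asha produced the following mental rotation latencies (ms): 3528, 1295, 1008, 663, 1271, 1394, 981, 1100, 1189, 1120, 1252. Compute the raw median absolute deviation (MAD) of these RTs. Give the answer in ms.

Sorted: 663, 981, 1008, 1100, 1120, 1189, 1252, 1271, 1295, 1394, 3528 → median = 1189
|x − 1189|: 2339, 106, 181, 526, 82, 205, 208, 89, 0, 69, 63
Sorted deviations: 0, 63, 69, 82, 89, 106, 181, 205, 208, 526, 2339 → MAD = 106

106 ms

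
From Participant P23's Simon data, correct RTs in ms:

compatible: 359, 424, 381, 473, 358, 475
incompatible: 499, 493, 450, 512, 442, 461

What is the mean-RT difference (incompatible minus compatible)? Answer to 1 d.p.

M(compatible) = 2470/6 = 411.667
M(incompatible) = 2857/6 = 476.167
Difference = 476.167 − 411.667 = 64.500 ms

64.5 ms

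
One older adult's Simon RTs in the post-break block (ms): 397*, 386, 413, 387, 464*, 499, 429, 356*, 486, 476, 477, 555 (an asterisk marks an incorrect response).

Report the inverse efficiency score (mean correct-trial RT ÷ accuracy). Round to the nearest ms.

609 ms

Correct trials (n=9): 386, 413, 387, 499, 429, 486, 476, 477, 555
Mean correct RT = 4108/9 = 456.4444 ms
Proportion correct = 9/12
IES = 456.4444 / (9/12) = 608.593 ms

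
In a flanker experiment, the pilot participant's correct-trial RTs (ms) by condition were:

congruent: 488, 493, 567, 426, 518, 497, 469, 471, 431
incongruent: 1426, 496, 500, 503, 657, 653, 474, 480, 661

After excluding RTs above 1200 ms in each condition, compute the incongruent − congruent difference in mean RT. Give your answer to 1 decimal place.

68.6 ms

incongruent: exclude 1426
M(congruent) = 4360/9 = 484.444
M(incongruent) = 4424/8 = 553.000
Difference = 553.000 − 484.444 = 68.556 ms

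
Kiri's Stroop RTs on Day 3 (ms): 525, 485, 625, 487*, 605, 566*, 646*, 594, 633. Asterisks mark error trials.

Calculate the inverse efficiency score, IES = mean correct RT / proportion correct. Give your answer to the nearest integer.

867 ms

Correct trials (n=6): 525, 485, 625, 605, 594, 633
Mean correct RT = 3467/6 = 577.8333 ms
Proportion correct = 6/9
IES = 577.8333 / (6/9) = 866.750 ms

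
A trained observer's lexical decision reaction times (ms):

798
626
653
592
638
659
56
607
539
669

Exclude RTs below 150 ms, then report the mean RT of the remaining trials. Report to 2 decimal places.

Excluded: 56
Retained (n=9): Σ = 5781
Mean = 5781/9 = 642.3333

642.33 ms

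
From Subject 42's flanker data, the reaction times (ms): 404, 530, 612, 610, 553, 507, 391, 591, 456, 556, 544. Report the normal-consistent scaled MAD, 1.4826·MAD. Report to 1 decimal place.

Sorted: 391, 404, 456, 507, 530, 544, 553, 556, 591, 610, 612 → median = 544
|x − 544| sorted: 0, 9, 12, 14, 37, 47, 66, 68, 88, 140, 153 → MAD = 47
Robust SD ≈ 1.4826 × 47 = 69.682

69.7 ms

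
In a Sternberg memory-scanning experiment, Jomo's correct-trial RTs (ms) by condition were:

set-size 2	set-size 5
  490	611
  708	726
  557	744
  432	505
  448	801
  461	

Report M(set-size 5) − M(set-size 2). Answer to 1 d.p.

161.4 ms

M(set-size 2) = 3096/6 = 516.000
M(set-size 5) = 3387/5 = 677.400
Difference = 677.400 − 516.000 = 161.400 ms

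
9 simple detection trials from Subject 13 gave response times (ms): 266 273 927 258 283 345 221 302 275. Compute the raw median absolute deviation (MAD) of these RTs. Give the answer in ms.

Sorted: 221, 258, 266, 273, 275, 283, 302, 345, 927 → median = 275
|x − 275|: 9, 2, 652, 17, 8, 70, 54, 27, 0
Sorted deviations: 0, 2, 8, 9, 17, 27, 54, 70, 652 → MAD = 17

17 ms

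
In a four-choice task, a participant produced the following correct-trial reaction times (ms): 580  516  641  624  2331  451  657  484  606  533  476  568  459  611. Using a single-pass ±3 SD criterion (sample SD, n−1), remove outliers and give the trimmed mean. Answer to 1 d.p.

n = 14, ΣRT = 9537, M = 681.214
Σ(x−M)² = 2993566.36; s = √(2993566.36/13) = 479.869
Cutoffs: 681.214 ± 3·479.869 → [-758.4, 2120.8]
Outside: 2331 → excluded.
Retained (n=13): Σ = 7206, mean = 7206/13 = 554.308

554.3 ms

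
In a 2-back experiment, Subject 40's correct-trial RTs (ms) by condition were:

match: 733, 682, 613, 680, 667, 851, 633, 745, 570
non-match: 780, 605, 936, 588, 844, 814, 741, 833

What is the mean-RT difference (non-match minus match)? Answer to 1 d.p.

81.6 ms

M(match) = 6174/9 = 686.000
M(non-match) = 6141/8 = 767.625
Difference = 767.625 − 686.000 = 81.625 ms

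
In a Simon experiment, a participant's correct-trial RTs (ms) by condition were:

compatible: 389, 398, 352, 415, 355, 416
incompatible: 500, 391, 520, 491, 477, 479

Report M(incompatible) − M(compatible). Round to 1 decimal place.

M(compatible) = 2325/6 = 387.500
M(incompatible) = 2858/6 = 476.333
Difference = 476.333 − 387.500 = 88.833 ms

88.8 ms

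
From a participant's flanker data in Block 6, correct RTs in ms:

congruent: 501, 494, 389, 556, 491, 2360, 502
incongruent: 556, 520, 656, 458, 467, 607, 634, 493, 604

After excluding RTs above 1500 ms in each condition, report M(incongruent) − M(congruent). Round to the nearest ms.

66 ms

congruent: exclude 2360
M(congruent) = 2933/6 = 488.833
M(incongruent) = 4995/9 = 555.000
Difference = 555.000 − 488.833 = 66.167 ms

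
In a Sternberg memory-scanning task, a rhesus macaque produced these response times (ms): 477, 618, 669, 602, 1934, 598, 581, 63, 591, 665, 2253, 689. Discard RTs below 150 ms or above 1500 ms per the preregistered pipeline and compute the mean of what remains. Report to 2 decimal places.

610.00 ms

Excluded: 63, 1934, 2253
Retained (n=9): Σ = 5490
Mean = 5490/9 = 610.0000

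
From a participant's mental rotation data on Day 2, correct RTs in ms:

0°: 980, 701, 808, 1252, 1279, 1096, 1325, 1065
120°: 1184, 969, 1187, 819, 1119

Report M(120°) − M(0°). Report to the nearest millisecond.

-8 ms

M(0°) = 8506/8 = 1063.250
M(120°) = 5278/5 = 1055.600
Difference = 1055.600 − 1063.250 = -7.650 ms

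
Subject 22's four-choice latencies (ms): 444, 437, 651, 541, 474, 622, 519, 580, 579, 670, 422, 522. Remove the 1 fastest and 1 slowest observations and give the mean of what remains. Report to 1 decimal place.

Sorted: 422, 437, 444, 474, 519, 522, 541, 579, 580, 622, 651, 670
Drop lowest 1 (422) and highest 1 (670)
Remaining (n=10): Σ = 5369, mean = 5369/10 = 536.900

536.9 ms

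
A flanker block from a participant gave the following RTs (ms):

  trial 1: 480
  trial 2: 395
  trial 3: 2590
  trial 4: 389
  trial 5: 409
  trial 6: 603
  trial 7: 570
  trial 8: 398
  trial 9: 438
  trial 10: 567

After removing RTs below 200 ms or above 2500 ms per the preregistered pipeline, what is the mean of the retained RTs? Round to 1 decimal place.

Excluded: 2590
Retained (n=9): Σ = 4249
Mean = 4249/9 = 472.1111

472.1 ms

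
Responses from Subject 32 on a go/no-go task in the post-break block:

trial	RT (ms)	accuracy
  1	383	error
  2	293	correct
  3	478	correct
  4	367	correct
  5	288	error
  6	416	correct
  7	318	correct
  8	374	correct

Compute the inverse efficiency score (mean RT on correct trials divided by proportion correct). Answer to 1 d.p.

Correct trials (n=6): 293, 478, 367, 416, 318, 374
Mean correct RT = 2246/6 = 374.3333 ms
Proportion correct = 6/8
IES = 374.3333 / (6/8) = 499.111 ms

499.1 ms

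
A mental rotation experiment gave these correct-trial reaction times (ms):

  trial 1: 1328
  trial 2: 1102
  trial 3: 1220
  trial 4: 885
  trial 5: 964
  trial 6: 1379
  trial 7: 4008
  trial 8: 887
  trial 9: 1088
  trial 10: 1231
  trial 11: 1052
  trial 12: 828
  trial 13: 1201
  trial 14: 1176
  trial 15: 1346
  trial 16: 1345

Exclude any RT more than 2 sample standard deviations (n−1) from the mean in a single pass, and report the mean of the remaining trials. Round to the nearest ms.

1135 ms

n = 16, ΣRT = 21040, M = 1315.000
Σ(x−M)² = 8201294.00; s = √(8201294.00/15) = 739.427
Cutoffs: 1315.000 ± 2·739.427 → [-163.9, 2793.9]
Outside: 4008 → excluded.
Retained (n=15): Σ = 17032, mean = 17032/15 = 1135.467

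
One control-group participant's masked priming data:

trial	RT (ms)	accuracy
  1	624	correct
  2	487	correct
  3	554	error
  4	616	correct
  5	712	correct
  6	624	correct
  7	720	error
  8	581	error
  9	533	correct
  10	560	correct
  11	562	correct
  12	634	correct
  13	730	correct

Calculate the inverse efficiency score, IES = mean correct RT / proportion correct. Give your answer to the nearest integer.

Correct trials (n=10): 624, 487, 616, 712, 624, 533, 560, 562, 634, 730
Mean correct RT = 6082/10 = 608.2000 ms
Proportion correct = 10/13
IES = 608.2000 / (10/13) = 790.660 ms

791 ms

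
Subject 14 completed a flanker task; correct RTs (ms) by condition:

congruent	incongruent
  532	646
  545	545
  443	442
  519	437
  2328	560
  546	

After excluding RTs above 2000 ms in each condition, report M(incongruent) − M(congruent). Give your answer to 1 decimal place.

9.0 ms

congruent: exclude 2328
M(congruent) = 2585/5 = 517.000
M(incongruent) = 2630/5 = 526.000
Difference = 526.000 − 517.000 = 9.000 ms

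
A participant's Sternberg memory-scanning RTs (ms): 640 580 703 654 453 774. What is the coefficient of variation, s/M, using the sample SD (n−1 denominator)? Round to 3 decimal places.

0.173

n = 6, Σ = 3804, M = 634.0000
Σ(x−M)² = 60474.000; s = √(60474.000/5) = 109.9764
CV = 109.9764 / 634.0000 = 0.17346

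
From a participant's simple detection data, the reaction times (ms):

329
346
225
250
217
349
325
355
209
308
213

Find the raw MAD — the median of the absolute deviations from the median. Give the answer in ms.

Sorted: 209, 213, 217, 225, 250, 308, 325, 329, 346, 349, 355 → median = 308
|x − 308|: 21, 38, 83, 58, 91, 41, 17, 47, 99, 0, 95
Sorted deviations: 0, 17, 21, 38, 41, 47, 58, 83, 91, 95, 99 → MAD = 47

47 ms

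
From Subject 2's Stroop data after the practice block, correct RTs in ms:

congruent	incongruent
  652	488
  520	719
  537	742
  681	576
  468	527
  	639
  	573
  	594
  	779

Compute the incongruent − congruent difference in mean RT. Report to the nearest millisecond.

M(congruent) = 2858/5 = 571.600
M(incongruent) = 5637/9 = 626.333
Difference = 626.333 − 571.600 = 54.733 ms

55 ms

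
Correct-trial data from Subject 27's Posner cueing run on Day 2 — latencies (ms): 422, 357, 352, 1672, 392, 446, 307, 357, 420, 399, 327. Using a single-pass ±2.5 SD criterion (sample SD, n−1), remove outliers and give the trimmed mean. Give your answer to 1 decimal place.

377.9 ms

n = 11, ΣRT = 5451, M = 495.545
Σ(x−M)² = 1540610.73; s = √(1540610.73/10) = 392.506
Cutoffs: 495.545 ± 2.5·392.506 → [-485.7, 1476.8]
Outside: 1672 → excluded.
Retained (n=10): Σ = 3779, mean = 3779/10 = 377.900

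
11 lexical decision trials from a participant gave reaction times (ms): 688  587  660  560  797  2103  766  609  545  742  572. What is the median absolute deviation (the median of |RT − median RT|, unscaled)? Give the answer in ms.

Sorted: 545, 560, 572, 587, 609, 660, 688, 742, 766, 797, 2103 → median = 660
|x − 660|: 28, 73, 0, 100, 137, 1443, 106, 51, 115, 82, 88
Sorted deviations: 0, 28, 51, 73, 82, 88, 100, 106, 115, 137, 1443 → MAD = 88

88 ms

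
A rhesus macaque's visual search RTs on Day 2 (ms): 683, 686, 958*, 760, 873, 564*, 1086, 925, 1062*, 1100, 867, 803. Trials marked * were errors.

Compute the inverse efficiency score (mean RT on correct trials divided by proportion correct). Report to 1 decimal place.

Correct trials (n=9): 683, 686, 760, 873, 1086, 925, 1100, 867, 803
Mean correct RT = 7783/9 = 864.7778 ms
Proportion correct = 9/12
IES = 864.7778 / (9/12) = 1153.037 ms

1153.0 ms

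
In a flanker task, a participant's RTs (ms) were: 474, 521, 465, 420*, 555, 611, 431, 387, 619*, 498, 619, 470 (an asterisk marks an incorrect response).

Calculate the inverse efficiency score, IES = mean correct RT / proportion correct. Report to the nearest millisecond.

604 ms

Correct trials (n=10): 474, 521, 465, 555, 611, 431, 387, 498, 619, 470
Mean correct RT = 5031/10 = 503.1000 ms
Proportion correct = 10/12
IES = 503.1000 / (10/12) = 603.720 ms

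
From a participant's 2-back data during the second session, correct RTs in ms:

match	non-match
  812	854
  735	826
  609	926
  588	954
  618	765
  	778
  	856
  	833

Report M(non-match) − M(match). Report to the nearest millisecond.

M(match) = 3362/5 = 672.400
M(non-match) = 6792/8 = 849.000
Difference = 849.000 − 672.400 = 176.600 ms

177 ms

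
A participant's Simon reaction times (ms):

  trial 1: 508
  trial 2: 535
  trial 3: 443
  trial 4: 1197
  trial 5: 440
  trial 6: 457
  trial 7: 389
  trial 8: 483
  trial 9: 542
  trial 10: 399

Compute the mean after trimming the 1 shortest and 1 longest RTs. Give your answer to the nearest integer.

476 ms

Sorted: 389, 399, 440, 443, 457, 483, 508, 535, 542, 1197
Drop lowest 1 (389) and highest 1 (1197)
Remaining (n=8): Σ = 3807, mean = 3807/8 = 475.875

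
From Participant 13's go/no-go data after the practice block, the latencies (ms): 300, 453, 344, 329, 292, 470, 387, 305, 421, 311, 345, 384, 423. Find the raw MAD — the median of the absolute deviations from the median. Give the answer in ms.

42 ms

Sorted: 292, 300, 305, 311, 329, 344, 345, 384, 387, 421, 423, 453, 470 → median = 345
|x − 345|: 45, 108, 1, 16, 53, 125, 42, 40, 76, 34, 0, 39, 78
Sorted deviations: 0, 1, 16, 34, 39, 40, 42, 45, 53, 76, 78, 108, 125 → MAD = 42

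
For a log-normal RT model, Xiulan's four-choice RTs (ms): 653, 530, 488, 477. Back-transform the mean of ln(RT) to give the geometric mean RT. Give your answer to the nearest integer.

ln(RT): 6.4816, 6.2729, 6.1903, 6.1675
Mean ln(RT) = 25.1123/4 = 6.27807
Geometric mean = exp(6.27807) = 532.76 ms

533 ms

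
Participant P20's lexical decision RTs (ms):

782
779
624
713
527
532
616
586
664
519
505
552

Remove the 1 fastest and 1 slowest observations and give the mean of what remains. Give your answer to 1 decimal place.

611.2 ms

Sorted: 505, 519, 527, 532, 552, 586, 616, 624, 664, 713, 779, 782
Drop lowest 1 (505) and highest 1 (782)
Remaining (n=10): Σ = 6112, mean = 6112/10 = 611.200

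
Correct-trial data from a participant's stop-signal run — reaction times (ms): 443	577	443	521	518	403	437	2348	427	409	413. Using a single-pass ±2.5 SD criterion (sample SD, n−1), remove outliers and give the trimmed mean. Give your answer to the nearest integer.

n = 11, ΣRT = 6939, M = 630.818
Σ(x−M)² = 3274605.64; s = √(3274605.64/10) = 572.242
Cutoffs: 630.818 ± 2.5·572.242 → [-799.8, 2061.4]
Outside: 2348 → excluded.
Retained (n=10): Σ = 4591, mean = 4591/10 = 459.100

459 ms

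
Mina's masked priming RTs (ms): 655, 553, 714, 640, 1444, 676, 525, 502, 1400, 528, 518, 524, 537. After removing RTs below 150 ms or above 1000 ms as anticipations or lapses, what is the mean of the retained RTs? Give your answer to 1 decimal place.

579.3 ms

Excluded: 1400, 1444
Retained (n=11): Σ = 6372
Mean = 6372/11 = 579.2727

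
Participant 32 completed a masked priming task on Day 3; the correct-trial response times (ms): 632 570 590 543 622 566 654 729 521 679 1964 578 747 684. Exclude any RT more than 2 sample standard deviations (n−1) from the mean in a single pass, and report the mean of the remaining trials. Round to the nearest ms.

624 ms

n = 14, ΣRT = 10079, M = 719.929
Σ(x−M)² = 1727236.93; s = √(1727236.93/13) = 364.506
Cutoffs: 719.929 ± 2·364.506 → [-9.1, 1448.9]
Outside: 1964 → excluded.
Retained (n=13): Σ = 8115, mean = 8115/13 = 624.231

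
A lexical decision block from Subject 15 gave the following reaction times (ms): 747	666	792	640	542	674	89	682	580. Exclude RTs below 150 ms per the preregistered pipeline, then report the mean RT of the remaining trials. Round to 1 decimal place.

Excluded: 89
Retained (n=8): Σ = 5323
Mean = 5323/8 = 665.3750

665.4 ms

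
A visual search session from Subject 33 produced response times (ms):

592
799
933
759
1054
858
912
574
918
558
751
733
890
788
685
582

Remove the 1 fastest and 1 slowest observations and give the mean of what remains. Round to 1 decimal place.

Sorted: 558, 574, 582, 592, 685, 733, 751, 759, 788, 799, 858, 890, 912, 918, 933, 1054
Drop lowest 1 (558) and highest 1 (1054)
Remaining (n=14): Σ = 10774, mean = 10774/14 = 769.571

769.6 ms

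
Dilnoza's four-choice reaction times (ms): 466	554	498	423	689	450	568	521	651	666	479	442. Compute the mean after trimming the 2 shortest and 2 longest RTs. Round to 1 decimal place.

523.4 ms

Sorted: 423, 442, 450, 466, 479, 498, 521, 554, 568, 651, 666, 689
Drop lowest 2 (423, 442) and highest 2 (666, 689)
Remaining (n=8): Σ = 4187, mean = 4187/8 = 523.375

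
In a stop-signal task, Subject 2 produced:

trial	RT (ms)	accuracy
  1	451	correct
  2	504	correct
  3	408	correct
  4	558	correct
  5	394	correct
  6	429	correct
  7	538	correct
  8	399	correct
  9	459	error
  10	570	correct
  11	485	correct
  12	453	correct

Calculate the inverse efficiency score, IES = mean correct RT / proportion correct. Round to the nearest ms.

Correct trials (n=11): 451, 504, 408, 558, 394, 429, 538, 399, 570, 485, 453
Mean correct RT = 5189/11 = 471.7273 ms
Proportion correct = 11/12
IES = 471.7273 / (11/12) = 514.612 ms

515 ms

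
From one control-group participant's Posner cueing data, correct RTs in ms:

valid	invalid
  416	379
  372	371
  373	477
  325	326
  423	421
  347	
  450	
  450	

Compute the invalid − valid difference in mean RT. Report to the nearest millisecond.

M(valid) = 3156/8 = 394.500
M(invalid) = 1974/5 = 394.800
Difference = 394.800 − 394.500 = 0.300 ms

0 ms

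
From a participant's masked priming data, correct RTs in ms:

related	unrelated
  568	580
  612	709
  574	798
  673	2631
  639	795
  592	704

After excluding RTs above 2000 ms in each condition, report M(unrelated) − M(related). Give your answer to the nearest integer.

108 ms

unrelated: exclude 2631
M(related) = 3658/6 = 609.667
M(unrelated) = 3586/5 = 717.200
Difference = 717.200 − 609.667 = 107.533 ms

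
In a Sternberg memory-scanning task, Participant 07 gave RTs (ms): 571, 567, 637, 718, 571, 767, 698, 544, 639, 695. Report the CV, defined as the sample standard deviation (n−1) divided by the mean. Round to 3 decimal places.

0.119

n = 10, Σ = 6407, M = 640.7000
Σ(x−M)² = 52674.100; s = √(52674.100/9) = 76.5028
CV = 76.5028 / 640.7000 = 0.11941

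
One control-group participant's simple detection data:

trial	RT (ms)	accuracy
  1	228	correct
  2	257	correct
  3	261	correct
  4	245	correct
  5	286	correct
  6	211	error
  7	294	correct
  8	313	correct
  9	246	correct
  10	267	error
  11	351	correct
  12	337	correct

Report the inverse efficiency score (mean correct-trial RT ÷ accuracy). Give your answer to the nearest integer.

338 ms

Correct trials (n=10): 228, 257, 261, 245, 286, 294, 313, 246, 351, 337
Mean correct RT = 2818/10 = 281.8000 ms
Proportion correct = 10/12
IES = 281.8000 / (10/12) = 338.160 ms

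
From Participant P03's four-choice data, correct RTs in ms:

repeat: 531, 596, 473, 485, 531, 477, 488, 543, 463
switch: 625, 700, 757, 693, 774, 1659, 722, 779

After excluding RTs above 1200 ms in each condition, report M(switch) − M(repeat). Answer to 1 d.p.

211.8 ms

switch: exclude 1659
M(repeat) = 4587/9 = 509.667
M(switch) = 5050/7 = 721.429
Difference = 721.429 − 509.667 = 211.762 ms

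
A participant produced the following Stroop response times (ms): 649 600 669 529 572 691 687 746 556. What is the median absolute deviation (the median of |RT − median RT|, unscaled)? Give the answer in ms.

Sorted: 529, 556, 572, 600, 649, 669, 687, 691, 746 → median = 649
|x − 649|: 0, 49, 20, 120, 77, 42, 38, 97, 93
Sorted deviations: 0, 20, 38, 42, 49, 77, 93, 97, 120 → MAD = 49

49 ms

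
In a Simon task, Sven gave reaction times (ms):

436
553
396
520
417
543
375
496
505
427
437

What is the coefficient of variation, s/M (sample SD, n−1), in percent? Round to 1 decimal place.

13.2%

n = 11, Σ = 5105, M = 464.0909
Σ(x−M)² = 37638.909; s = √(37638.909/10) = 61.3506
CV = 61.3506 / 464.0909 = 0.13220 = 13.220%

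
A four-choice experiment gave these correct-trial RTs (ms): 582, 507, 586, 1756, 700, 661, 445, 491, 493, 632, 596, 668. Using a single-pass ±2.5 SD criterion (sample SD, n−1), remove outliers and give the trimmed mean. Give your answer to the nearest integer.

n = 12, ΣRT = 8117, M = 676.417
Σ(x−M)² = 1342170.92; s = √(1342170.92/11) = 349.307
Cutoffs: 676.417 ± 2.5·349.307 → [-196.9, 1549.7]
Outside: 1756 → excluded.
Retained (n=11): Σ = 6361, mean = 6361/11 = 578.273

578 ms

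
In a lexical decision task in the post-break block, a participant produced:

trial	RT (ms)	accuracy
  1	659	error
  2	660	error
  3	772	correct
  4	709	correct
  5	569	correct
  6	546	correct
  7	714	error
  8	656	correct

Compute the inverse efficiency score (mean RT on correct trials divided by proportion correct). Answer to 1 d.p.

1040.6 ms

Correct trials (n=5): 772, 709, 569, 546, 656
Mean correct RT = 3252/5 = 650.4000 ms
Proportion correct = 5/8
IES = 650.4000 / (5/8) = 1040.640 ms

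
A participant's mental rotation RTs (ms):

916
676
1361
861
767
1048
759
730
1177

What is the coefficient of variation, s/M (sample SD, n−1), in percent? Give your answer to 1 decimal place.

n = 9, Σ = 8295, M = 921.6667
Σ(x−M)² = 425352.000; s = √(425352.000/8) = 230.5840
CV = 230.5840 / 921.6667 = 0.25018 = 25.018%

25.0%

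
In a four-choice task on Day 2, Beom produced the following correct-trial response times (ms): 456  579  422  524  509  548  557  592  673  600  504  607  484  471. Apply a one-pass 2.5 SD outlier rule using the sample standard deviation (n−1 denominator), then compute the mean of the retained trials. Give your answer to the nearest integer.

n = 14, ΣRT = 7526, M = 537.571
Σ(x−M)² = 61663.43; s = √(61663.43/13) = 68.872
Cutoffs: 537.571 ± 2.5·68.872 → [365.4, 709.8]
No RTs fall outside the cutoffs; all 14 retained. Mean = 7526/14 = 537.571

538 ms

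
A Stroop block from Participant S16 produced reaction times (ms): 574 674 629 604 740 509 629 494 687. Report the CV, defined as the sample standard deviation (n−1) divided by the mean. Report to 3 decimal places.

0.131

n = 9, Σ = 5540, M = 615.5556
Σ(x−M)² = 52358.222; s = √(52358.222/8) = 80.8998
CV = 80.8998 / 615.5556 = 0.13143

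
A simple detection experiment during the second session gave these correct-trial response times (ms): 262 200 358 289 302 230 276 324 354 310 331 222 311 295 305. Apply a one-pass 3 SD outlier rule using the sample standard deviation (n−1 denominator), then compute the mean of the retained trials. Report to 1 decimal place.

n = 15, ΣRT = 4369, M = 291.267
Σ(x−M)² = 30072.93; s = √(30072.93/14) = 46.347
Cutoffs: 291.267 ± 3·46.347 → [152.2, 430.3]
No RTs fall outside the cutoffs; all 15 retained. Mean = 4369/15 = 291.267

291.3 ms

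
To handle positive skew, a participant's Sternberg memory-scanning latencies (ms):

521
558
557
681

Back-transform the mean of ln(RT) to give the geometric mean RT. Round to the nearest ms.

ln(RT): 6.2558, 6.3244, 6.3226, 6.5236
Mean ln(RT) = 25.4262/4 = 6.35656
Geometric mean = exp(6.35656) = 576.26 ms

576 ms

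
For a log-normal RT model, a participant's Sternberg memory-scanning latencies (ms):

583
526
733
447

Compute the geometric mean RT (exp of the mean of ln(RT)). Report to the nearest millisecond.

ln(RT): 6.3682, 6.2653, 6.5971, 6.1026
Mean ln(RT) = 25.3332/4 = 6.33330
Geometric mean = exp(6.33330) = 563.01 ms

563 ms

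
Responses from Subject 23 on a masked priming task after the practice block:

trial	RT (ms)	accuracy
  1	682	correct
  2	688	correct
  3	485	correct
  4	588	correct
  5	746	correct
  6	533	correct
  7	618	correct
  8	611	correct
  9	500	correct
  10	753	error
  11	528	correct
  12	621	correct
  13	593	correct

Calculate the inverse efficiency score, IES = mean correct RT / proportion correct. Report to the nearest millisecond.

649 ms

Correct trials (n=12): 682, 688, 485, 588, 746, 533, 618, 611, 500, 528, 621, 593
Mean correct RT = 7193/12 = 599.4167 ms
Proportion correct = 12/13
IES = 599.4167 / (12/13) = 649.368 ms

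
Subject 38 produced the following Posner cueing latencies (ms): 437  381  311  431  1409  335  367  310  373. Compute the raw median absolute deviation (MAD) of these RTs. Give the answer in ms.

Sorted: 310, 311, 335, 367, 373, 381, 431, 437, 1409 → median = 373
|x − 373|: 64, 8, 62, 58, 1036, 38, 6, 63, 0
Sorted deviations: 0, 6, 8, 38, 58, 62, 63, 64, 1036 → MAD = 58

58 ms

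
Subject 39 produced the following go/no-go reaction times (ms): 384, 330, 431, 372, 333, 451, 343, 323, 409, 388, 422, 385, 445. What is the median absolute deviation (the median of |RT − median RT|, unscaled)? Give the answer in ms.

Sorted: 323, 330, 333, 343, 372, 384, 385, 388, 409, 422, 431, 445, 451 → median = 385
|x − 385|: 1, 55, 46, 13, 52, 66, 42, 62, 24, 3, 37, 0, 60
Sorted deviations: 0, 1, 3, 13, 24, 37, 42, 46, 52, 55, 60, 62, 66 → MAD = 42

42 ms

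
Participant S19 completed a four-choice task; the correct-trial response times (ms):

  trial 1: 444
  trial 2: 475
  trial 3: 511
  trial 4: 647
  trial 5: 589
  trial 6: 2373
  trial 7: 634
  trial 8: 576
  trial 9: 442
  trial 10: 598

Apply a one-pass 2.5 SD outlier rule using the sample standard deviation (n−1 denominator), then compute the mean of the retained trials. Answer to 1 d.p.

546.2 ms

n = 10, ΣRT = 7289, M = 728.900
Σ(x−M)² = 3054288.90; s = √(3054288.90/9) = 582.551
Cutoffs: 728.900 ± 2.5·582.551 → [-727.5, 2185.3]
Outside: 2373 → excluded.
Retained (n=9): Σ = 4916, mean = 4916/9 = 546.222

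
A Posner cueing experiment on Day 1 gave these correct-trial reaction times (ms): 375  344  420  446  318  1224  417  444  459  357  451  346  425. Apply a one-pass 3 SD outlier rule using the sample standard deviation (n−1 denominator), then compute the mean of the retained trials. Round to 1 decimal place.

n = 13, ΣRT = 6026, M = 463.538
Σ(x−M)² = 653191.23; s = √(653191.23/12) = 233.308
Cutoffs: 463.538 ± 3·233.308 → [-236.4, 1163.5]
Outside: 1224 → excluded.
Retained (n=12): Σ = 4802, mean = 4802/12 = 400.167

400.2 ms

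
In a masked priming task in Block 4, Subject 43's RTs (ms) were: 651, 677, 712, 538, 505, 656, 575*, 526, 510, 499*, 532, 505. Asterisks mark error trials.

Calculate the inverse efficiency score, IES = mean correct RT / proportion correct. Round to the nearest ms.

Correct trials (n=10): 651, 677, 712, 538, 505, 656, 526, 510, 532, 505
Mean correct RT = 5812/10 = 581.2000 ms
Proportion correct = 10/12
IES = 581.2000 / (10/12) = 697.440 ms

697 ms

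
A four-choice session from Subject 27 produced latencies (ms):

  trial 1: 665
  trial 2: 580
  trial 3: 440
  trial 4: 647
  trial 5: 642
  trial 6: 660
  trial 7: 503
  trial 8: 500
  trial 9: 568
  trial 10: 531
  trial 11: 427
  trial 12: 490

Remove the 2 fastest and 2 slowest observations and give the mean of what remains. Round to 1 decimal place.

557.6 ms

Sorted: 427, 440, 490, 500, 503, 531, 568, 580, 642, 647, 660, 665
Drop lowest 2 (427, 440) and highest 2 (660, 665)
Remaining (n=8): Σ = 4461, mean = 4461/8 = 557.625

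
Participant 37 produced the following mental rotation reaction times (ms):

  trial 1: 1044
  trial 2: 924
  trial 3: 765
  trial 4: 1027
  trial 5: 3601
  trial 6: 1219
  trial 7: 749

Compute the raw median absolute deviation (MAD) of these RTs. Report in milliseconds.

Sorted: 749, 765, 924, 1027, 1044, 1219, 3601 → median = 1027
|x − 1027|: 17, 103, 262, 0, 2574, 192, 278
Sorted deviations: 0, 17, 103, 192, 262, 278, 2574 → MAD = 192

192 ms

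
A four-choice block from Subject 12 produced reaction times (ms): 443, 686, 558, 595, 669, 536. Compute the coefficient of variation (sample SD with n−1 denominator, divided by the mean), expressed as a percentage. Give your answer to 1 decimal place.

n = 6, Σ = 3487, M = 581.1667
Σ(x−M)² = 40562.833; s = √(40562.833/5) = 90.0698
CV = 90.0698 / 581.1667 = 0.15498 = 15.498%

15.5%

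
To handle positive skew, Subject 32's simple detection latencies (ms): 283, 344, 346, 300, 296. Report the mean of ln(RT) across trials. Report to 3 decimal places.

5.745

ln(RT): 5.6454, 5.8406, 5.8464, 5.7038, 5.6904
Σ ln(RT) = 28.7267
Mean = 28.7267/5 = 5.74533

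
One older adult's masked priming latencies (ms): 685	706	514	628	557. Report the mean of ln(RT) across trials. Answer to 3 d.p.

6.419

ln(RT): 6.5294, 6.5596, 6.2422, 6.4425, 6.3226
Σ ln(RT) = 32.0964
Mean = 32.0964/5 = 6.41927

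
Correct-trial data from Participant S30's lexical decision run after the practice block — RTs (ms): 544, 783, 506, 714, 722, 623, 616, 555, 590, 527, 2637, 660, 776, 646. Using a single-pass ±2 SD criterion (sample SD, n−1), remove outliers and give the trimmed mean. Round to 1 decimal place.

635.5 ms

n = 14, ΣRT = 10899, M = 778.500
Σ(x−M)² = 3821569.50; s = √(3821569.50/13) = 542.187
Cutoffs: 778.500 ± 2·542.187 → [-305.9, 1862.9]
Outside: 2637 → excluded.
Retained (n=13): Σ = 8262, mean = 8262/13 = 635.538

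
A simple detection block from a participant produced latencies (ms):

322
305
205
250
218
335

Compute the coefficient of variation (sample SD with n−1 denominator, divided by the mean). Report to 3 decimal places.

n = 6, Σ = 1635, M = 272.5000
Σ(x−M)² = 15445.500; s = √(15445.500/5) = 55.5797
CV = 55.5797 / 272.5000 = 0.20396

0.204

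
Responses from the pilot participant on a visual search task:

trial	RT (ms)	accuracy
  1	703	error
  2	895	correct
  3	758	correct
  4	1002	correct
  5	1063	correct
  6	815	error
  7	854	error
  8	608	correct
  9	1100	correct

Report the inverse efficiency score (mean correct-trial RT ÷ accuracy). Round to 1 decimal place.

Correct trials (n=6): 895, 758, 1002, 1063, 608, 1100
Mean correct RT = 5426/6 = 904.3333 ms
Proportion correct = 6/9
IES = 904.3333 / (6/9) = 1356.500 ms

1356.5 ms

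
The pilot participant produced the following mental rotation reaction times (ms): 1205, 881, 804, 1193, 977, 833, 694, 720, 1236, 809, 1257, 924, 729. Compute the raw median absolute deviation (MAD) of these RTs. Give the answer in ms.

Sorted: 694, 720, 729, 804, 809, 833, 881, 924, 977, 1193, 1205, 1236, 1257 → median = 881
|x − 881|: 324, 0, 77, 312, 96, 48, 187, 161, 355, 72, 376, 43, 152
Sorted deviations: 0, 43, 48, 72, 77, 96, 152, 161, 187, 312, 324, 355, 376 → MAD = 152

152 ms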